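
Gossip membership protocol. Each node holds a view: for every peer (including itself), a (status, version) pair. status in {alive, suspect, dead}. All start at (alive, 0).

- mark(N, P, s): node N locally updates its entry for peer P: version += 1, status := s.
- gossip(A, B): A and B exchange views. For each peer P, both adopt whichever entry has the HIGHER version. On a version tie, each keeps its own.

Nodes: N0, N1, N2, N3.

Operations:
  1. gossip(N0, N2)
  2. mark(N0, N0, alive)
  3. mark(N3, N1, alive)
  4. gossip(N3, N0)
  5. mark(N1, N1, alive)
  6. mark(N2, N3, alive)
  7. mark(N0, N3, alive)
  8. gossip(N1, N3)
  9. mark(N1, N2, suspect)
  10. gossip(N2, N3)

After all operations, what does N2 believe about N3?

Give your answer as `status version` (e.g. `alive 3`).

Op 1: gossip N0<->N2 -> N0.N0=(alive,v0) N0.N1=(alive,v0) N0.N2=(alive,v0) N0.N3=(alive,v0) | N2.N0=(alive,v0) N2.N1=(alive,v0) N2.N2=(alive,v0) N2.N3=(alive,v0)
Op 2: N0 marks N0=alive -> (alive,v1)
Op 3: N3 marks N1=alive -> (alive,v1)
Op 4: gossip N3<->N0 -> N3.N0=(alive,v1) N3.N1=(alive,v1) N3.N2=(alive,v0) N3.N3=(alive,v0) | N0.N0=(alive,v1) N0.N1=(alive,v1) N0.N2=(alive,v0) N0.N3=(alive,v0)
Op 5: N1 marks N1=alive -> (alive,v1)
Op 6: N2 marks N3=alive -> (alive,v1)
Op 7: N0 marks N3=alive -> (alive,v1)
Op 8: gossip N1<->N3 -> N1.N0=(alive,v1) N1.N1=(alive,v1) N1.N2=(alive,v0) N1.N3=(alive,v0) | N3.N0=(alive,v1) N3.N1=(alive,v1) N3.N2=(alive,v0) N3.N3=(alive,v0)
Op 9: N1 marks N2=suspect -> (suspect,v1)
Op 10: gossip N2<->N3 -> N2.N0=(alive,v1) N2.N1=(alive,v1) N2.N2=(alive,v0) N2.N3=(alive,v1) | N3.N0=(alive,v1) N3.N1=(alive,v1) N3.N2=(alive,v0) N3.N3=(alive,v1)

Answer: alive 1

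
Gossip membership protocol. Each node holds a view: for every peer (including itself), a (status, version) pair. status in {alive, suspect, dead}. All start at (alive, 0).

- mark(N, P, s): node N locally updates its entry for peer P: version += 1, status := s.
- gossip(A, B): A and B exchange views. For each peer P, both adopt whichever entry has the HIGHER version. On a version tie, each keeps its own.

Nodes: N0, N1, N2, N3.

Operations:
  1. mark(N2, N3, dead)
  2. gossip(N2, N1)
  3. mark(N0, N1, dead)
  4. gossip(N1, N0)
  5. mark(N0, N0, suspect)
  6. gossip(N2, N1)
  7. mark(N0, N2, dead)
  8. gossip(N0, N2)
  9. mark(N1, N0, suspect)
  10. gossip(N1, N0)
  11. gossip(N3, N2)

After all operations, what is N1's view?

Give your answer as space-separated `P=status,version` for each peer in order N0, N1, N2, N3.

Op 1: N2 marks N3=dead -> (dead,v1)
Op 2: gossip N2<->N1 -> N2.N0=(alive,v0) N2.N1=(alive,v0) N2.N2=(alive,v0) N2.N3=(dead,v1) | N1.N0=(alive,v0) N1.N1=(alive,v0) N1.N2=(alive,v0) N1.N3=(dead,v1)
Op 3: N0 marks N1=dead -> (dead,v1)
Op 4: gossip N1<->N0 -> N1.N0=(alive,v0) N1.N1=(dead,v1) N1.N2=(alive,v0) N1.N3=(dead,v1) | N0.N0=(alive,v0) N0.N1=(dead,v1) N0.N2=(alive,v0) N0.N3=(dead,v1)
Op 5: N0 marks N0=suspect -> (suspect,v1)
Op 6: gossip N2<->N1 -> N2.N0=(alive,v0) N2.N1=(dead,v1) N2.N2=(alive,v0) N2.N3=(dead,v1) | N1.N0=(alive,v0) N1.N1=(dead,v1) N1.N2=(alive,v0) N1.N3=(dead,v1)
Op 7: N0 marks N2=dead -> (dead,v1)
Op 8: gossip N0<->N2 -> N0.N0=(suspect,v1) N0.N1=(dead,v1) N0.N2=(dead,v1) N0.N3=(dead,v1) | N2.N0=(suspect,v1) N2.N1=(dead,v1) N2.N2=(dead,v1) N2.N3=(dead,v1)
Op 9: N1 marks N0=suspect -> (suspect,v1)
Op 10: gossip N1<->N0 -> N1.N0=(suspect,v1) N1.N1=(dead,v1) N1.N2=(dead,v1) N1.N3=(dead,v1) | N0.N0=(suspect,v1) N0.N1=(dead,v1) N0.N2=(dead,v1) N0.N3=(dead,v1)
Op 11: gossip N3<->N2 -> N3.N0=(suspect,v1) N3.N1=(dead,v1) N3.N2=(dead,v1) N3.N3=(dead,v1) | N2.N0=(suspect,v1) N2.N1=(dead,v1) N2.N2=(dead,v1) N2.N3=(dead,v1)

Answer: N0=suspect,1 N1=dead,1 N2=dead,1 N3=dead,1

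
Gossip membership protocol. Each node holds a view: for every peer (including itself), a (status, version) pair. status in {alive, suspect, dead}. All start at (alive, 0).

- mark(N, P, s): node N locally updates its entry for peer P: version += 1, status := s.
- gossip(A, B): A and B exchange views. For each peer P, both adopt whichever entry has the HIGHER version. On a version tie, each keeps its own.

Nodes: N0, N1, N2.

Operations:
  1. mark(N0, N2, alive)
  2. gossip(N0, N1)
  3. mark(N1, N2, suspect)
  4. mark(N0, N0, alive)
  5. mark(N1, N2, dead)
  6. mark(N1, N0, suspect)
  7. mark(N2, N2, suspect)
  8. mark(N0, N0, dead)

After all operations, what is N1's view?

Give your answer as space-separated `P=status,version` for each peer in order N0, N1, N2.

Op 1: N0 marks N2=alive -> (alive,v1)
Op 2: gossip N0<->N1 -> N0.N0=(alive,v0) N0.N1=(alive,v0) N0.N2=(alive,v1) | N1.N0=(alive,v0) N1.N1=(alive,v0) N1.N2=(alive,v1)
Op 3: N1 marks N2=suspect -> (suspect,v2)
Op 4: N0 marks N0=alive -> (alive,v1)
Op 5: N1 marks N2=dead -> (dead,v3)
Op 6: N1 marks N0=suspect -> (suspect,v1)
Op 7: N2 marks N2=suspect -> (suspect,v1)
Op 8: N0 marks N0=dead -> (dead,v2)

Answer: N0=suspect,1 N1=alive,0 N2=dead,3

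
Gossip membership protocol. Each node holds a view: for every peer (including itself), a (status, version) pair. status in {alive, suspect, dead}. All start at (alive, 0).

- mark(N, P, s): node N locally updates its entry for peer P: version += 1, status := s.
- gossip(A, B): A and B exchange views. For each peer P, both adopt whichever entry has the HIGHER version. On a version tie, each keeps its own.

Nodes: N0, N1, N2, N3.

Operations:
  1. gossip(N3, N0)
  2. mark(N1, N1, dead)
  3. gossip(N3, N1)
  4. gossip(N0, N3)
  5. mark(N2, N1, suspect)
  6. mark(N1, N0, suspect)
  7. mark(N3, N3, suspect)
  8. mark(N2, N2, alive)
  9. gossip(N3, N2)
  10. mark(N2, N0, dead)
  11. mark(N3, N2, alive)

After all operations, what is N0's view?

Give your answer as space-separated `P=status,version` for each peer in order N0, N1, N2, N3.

Op 1: gossip N3<->N0 -> N3.N0=(alive,v0) N3.N1=(alive,v0) N3.N2=(alive,v0) N3.N3=(alive,v0) | N0.N0=(alive,v0) N0.N1=(alive,v0) N0.N2=(alive,v0) N0.N3=(alive,v0)
Op 2: N1 marks N1=dead -> (dead,v1)
Op 3: gossip N3<->N1 -> N3.N0=(alive,v0) N3.N1=(dead,v1) N3.N2=(alive,v0) N3.N3=(alive,v0) | N1.N0=(alive,v0) N1.N1=(dead,v1) N1.N2=(alive,v0) N1.N3=(alive,v0)
Op 4: gossip N0<->N3 -> N0.N0=(alive,v0) N0.N1=(dead,v1) N0.N2=(alive,v0) N0.N3=(alive,v0) | N3.N0=(alive,v0) N3.N1=(dead,v1) N3.N2=(alive,v0) N3.N3=(alive,v0)
Op 5: N2 marks N1=suspect -> (suspect,v1)
Op 6: N1 marks N0=suspect -> (suspect,v1)
Op 7: N3 marks N3=suspect -> (suspect,v1)
Op 8: N2 marks N2=alive -> (alive,v1)
Op 9: gossip N3<->N2 -> N3.N0=(alive,v0) N3.N1=(dead,v1) N3.N2=(alive,v1) N3.N3=(suspect,v1) | N2.N0=(alive,v0) N2.N1=(suspect,v1) N2.N2=(alive,v1) N2.N3=(suspect,v1)
Op 10: N2 marks N0=dead -> (dead,v1)
Op 11: N3 marks N2=alive -> (alive,v2)

Answer: N0=alive,0 N1=dead,1 N2=alive,0 N3=alive,0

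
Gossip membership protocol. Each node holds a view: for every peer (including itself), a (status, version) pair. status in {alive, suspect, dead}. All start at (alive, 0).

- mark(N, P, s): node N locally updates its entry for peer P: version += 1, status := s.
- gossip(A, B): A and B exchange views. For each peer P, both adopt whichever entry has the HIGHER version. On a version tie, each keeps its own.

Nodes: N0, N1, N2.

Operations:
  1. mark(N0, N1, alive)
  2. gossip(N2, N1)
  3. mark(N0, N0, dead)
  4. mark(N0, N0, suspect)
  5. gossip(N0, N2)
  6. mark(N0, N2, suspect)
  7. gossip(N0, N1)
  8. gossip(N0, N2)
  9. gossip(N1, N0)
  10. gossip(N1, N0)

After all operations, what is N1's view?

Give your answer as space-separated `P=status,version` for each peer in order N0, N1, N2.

Op 1: N0 marks N1=alive -> (alive,v1)
Op 2: gossip N2<->N1 -> N2.N0=(alive,v0) N2.N1=(alive,v0) N2.N2=(alive,v0) | N1.N0=(alive,v0) N1.N1=(alive,v0) N1.N2=(alive,v0)
Op 3: N0 marks N0=dead -> (dead,v1)
Op 4: N0 marks N0=suspect -> (suspect,v2)
Op 5: gossip N0<->N2 -> N0.N0=(suspect,v2) N0.N1=(alive,v1) N0.N2=(alive,v0) | N2.N0=(suspect,v2) N2.N1=(alive,v1) N2.N2=(alive,v0)
Op 6: N0 marks N2=suspect -> (suspect,v1)
Op 7: gossip N0<->N1 -> N0.N0=(suspect,v2) N0.N1=(alive,v1) N0.N2=(suspect,v1) | N1.N0=(suspect,v2) N1.N1=(alive,v1) N1.N2=(suspect,v1)
Op 8: gossip N0<->N2 -> N0.N0=(suspect,v2) N0.N1=(alive,v1) N0.N2=(suspect,v1) | N2.N0=(suspect,v2) N2.N1=(alive,v1) N2.N2=(suspect,v1)
Op 9: gossip N1<->N0 -> N1.N0=(suspect,v2) N1.N1=(alive,v1) N1.N2=(suspect,v1) | N0.N0=(suspect,v2) N0.N1=(alive,v1) N0.N2=(suspect,v1)
Op 10: gossip N1<->N0 -> N1.N0=(suspect,v2) N1.N1=(alive,v1) N1.N2=(suspect,v1) | N0.N0=(suspect,v2) N0.N1=(alive,v1) N0.N2=(suspect,v1)

Answer: N0=suspect,2 N1=alive,1 N2=suspect,1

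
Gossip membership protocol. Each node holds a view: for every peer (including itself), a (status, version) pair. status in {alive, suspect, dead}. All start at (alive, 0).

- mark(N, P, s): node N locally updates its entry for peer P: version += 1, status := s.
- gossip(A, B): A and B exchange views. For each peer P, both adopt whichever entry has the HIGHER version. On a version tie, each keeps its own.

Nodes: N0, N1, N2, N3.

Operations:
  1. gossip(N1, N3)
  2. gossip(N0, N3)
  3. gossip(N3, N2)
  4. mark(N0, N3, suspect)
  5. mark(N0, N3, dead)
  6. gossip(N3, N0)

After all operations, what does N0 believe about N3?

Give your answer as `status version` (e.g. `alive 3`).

Answer: dead 2

Derivation:
Op 1: gossip N1<->N3 -> N1.N0=(alive,v0) N1.N1=(alive,v0) N1.N2=(alive,v0) N1.N3=(alive,v0) | N3.N0=(alive,v0) N3.N1=(alive,v0) N3.N2=(alive,v0) N3.N3=(alive,v0)
Op 2: gossip N0<->N3 -> N0.N0=(alive,v0) N0.N1=(alive,v0) N0.N2=(alive,v0) N0.N3=(alive,v0) | N3.N0=(alive,v0) N3.N1=(alive,v0) N3.N2=(alive,v0) N3.N3=(alive,v0)
Op 3: gossip N3<->N2 -> N3.N0=(alive,v0) N3.N1=(alive,v0) N3.N2=(alive,v0) N3.N3=(alive,v0) | N2.N0=(alive,v0) N2.N1=(alive,v0) N2.N2=(alive,v0) N2.N3=(alive,v0)
Op 4: N0 marks N3=suspect -> (suspect,v1)
Op 5: N0 marks N3=dead -> (dead,v2)
Op 6: gossip N3<->N0 -> N3.N0=(alive,v0) N3.N1=(alive,v0) N3.N2=(alive,v0) N3.N3=(dead,v2) | N0.N0=(alive,v0) N0.N1=(alive,v0) N0.N2=(alive,v0) N0.N3=(dead,v2)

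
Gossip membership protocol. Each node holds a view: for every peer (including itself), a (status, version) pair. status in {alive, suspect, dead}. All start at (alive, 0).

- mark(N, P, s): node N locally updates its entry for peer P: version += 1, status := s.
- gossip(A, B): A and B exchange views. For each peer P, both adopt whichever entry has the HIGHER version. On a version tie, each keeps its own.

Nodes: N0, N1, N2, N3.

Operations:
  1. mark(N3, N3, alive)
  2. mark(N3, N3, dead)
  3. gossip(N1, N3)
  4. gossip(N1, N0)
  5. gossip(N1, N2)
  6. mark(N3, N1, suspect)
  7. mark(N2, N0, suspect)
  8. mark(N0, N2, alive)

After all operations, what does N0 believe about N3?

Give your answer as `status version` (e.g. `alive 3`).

Op 1: N3 marks N3=alive -> (alive,v1)
Op 2: N3 marks N3=dead -> (dead,v2)
Op 3: gossip N1<->N3 -> N1.N0=(alive,v0) N1.N1=(alive,v0) N1.N2=(alive,v0) N1.N3=(dead,v2) | N3.N0=(alive,v0) N3.N1=(alive,v0) N3.N2=(alive,v0) N3.N3=(dead,v2)
Op 4: gossip N1<->N0 -> N1.N0=(alive,v0) N1.N1=(alive,v0) N1.N2=(alive,v0) N1.N3=(dead,v2) | N0.N0=(alive,v0) N0.N1=(alive,v0) N0.N2=(alive,v0) N0.N3=(dead,v2)
Op 5: gossip N1<->N2 -> N1.N0=(alive,v0) N1.N1=(alive,v0) N1.N2=(alive,v0) N1.N3=(dead,v2) | N2.N0=(alive,v0) N2.N1=(alive,v0) N2.N2=(alive,v0) N2.N3=(dead,v2)
Op 6: N3 marks N1=suspect -> (suspect,v1)
Op 7: N2 marks N0=suspect -> (suspect,v1)
Op 8: N0 marks N2=alive -> (alive,v1)

Answer: dead 2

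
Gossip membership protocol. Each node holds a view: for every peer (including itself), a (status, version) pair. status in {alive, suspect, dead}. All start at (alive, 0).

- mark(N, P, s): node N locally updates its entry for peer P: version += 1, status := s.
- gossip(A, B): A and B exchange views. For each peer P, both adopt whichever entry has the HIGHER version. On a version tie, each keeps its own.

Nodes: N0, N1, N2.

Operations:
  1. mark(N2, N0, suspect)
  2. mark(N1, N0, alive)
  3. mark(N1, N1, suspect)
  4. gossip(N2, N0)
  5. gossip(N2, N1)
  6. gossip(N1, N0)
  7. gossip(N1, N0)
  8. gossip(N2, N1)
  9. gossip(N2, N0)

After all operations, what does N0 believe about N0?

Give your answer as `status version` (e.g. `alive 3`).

Op 1: N2 marks N0=suspect -> (suspect,v1)
Op 2: N1 marks N0=alive -> (alive,v1)
Op 3: N1 marks N1=suspect -> (suspect,v1)
Op 4: gossip N2<->N0 -> N2.N0=(suspect,v1) N2.N1=(alive,v0) N2.N2=(alive,v0) | N0.N0=(suspect,v1) N0.N1=(alive,v0) N0.N2=(alive,v0)
Op 5: gossip N2<->N1 -> N2.N0=(suspect,v1) N2.N1=(suspect,v1) N2.N2=(alive,v0) | N1.N0=(alive,v1) N1.N1=(suspect,v1) N1.N2=(alive,v0)
Op 6: gossip N1<->N0 -> N1.N0=(alive,v1) N1.N1=(suspect,v1) N1.N2=(alive,v0) | N0.N0=(suspect,v1) N0.N1=(suspect,v1) N0.N2=(alive,v0)
Op 7: gossip N1<->N0 -> N1.N0=(alive,v1) N1.N1=(suspect,v1) N1.N2=(alive,v0) | N0.N0=(suspect,v1) N0.N1=(suspect,v1) N0.N2=(alive,v0)
Op 8: gossip N2<->N1 -> N2.N0=(suspect,v1) N2.N1=(suspect,v1) N2.N2=(alive,v0) | N1.N0=(alive,v1) N1.N1=(suspect,v1) N1.N2=(alive,v0)
Op 9: gossip N2<->N0 -> N2.N0=(suspect,v1) N2.N1=(suspect,v1) N2.N2=(alive,v0) | N0.N0=(suspect,v1) N0.N1=(suspect,v1) N0.N2=(alive,v0)

Answer: suspect 1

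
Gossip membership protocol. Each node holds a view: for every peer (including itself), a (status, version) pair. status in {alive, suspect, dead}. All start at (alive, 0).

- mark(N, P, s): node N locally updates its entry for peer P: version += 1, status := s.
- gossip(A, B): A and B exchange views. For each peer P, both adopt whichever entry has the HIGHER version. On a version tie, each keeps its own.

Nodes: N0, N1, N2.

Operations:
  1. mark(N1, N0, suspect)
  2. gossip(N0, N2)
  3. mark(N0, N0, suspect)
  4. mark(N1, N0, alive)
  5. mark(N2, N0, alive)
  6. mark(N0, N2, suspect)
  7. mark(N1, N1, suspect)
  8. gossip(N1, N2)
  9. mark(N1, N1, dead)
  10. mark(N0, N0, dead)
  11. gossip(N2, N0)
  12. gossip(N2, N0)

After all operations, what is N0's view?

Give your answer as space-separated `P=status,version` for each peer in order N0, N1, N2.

Answer: N0=dead,2 N1=suspect,1 N2=suspect,1

Derivation:
Op 1: N1 marks N0=suspect -> (suspect,v1)
Op 2: gossip N0<->N2 -> N0.N0=(alive,v0) N0.N1=(alive,v0) N0.N2=(alive,v0) | N2.N0=(alive,v0) N2.N1=(alive,v0) N2.N2=(alive,v0)
Op 3: N0 marks N0=suspect -> (suspect,v1)
Op 4: N1 marks N0=alive -> (alive,v2)
Op 5: N2 marks N0=alive -> (alive,v1)
Op 6: N0 marks N2=suspect -> (suspect,v1)
Op 7: N1 marks N1=suspect -> (suspect,v1)
Op 8: gossip N1<->N2 -> N1.N0=(alive,v2) N1.N1=(suspect,v1) N1.N2=(alive,v0) | N2.N0=(alive,v2) N2.N1=(suspect,v1) N2.N2=(alive,v0)
Op 9: N1 marks N1=dead -> (dead,v2)
Op 10: N0 marks N0=dead -> (dead,v2)
Op 11: gossip N2<->N0 -> N2.N0=(alive,v2) N2.N1=(suspect,v1) N2.N2=(suspect,v1) | N0.N0=(dead,v2) N0.N1=(suspect,v1) N0.N2=(suspect,v1)
Op 12: gossip N2<->N0 -> N2.N0=(alive,v2) N2.N1=(suspect,v1) N2.N2=(suspect,v1) | N0.N0=(dead,v2) N0.N1=(suspect,v1) N0.N2=(suspect,v1)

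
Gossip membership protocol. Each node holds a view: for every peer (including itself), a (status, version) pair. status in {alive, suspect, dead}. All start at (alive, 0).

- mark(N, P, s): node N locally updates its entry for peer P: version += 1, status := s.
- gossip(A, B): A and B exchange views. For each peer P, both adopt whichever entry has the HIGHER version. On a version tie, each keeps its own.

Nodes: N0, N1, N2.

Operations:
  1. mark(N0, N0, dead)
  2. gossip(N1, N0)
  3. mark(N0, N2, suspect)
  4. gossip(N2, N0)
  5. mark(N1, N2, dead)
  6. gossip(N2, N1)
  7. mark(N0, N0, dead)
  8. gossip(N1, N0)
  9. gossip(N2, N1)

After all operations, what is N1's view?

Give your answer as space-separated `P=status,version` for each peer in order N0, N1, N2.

Answer: N0=dead,2 N1=alive,0 N2=dead,1

Derivation:
Op 1: N0 marks N0=dead -> (dead,v1)
Op 2: gossip N1<->N0 -> N1.N0=(dead,v1) N1.N1=(alive,v0) N1.N2=(alive,v0) | N0.N0=(dead,v1) N0.N1=(alive,v0) N0.N2=(alive,v0)
Op 3: N0 marks N2=suspect -> (suspect,v1)
Op 4: gossip N2<->N0 -> N2.N0=(dead,v1) N2.N1=(alive,v0) N2.N2=(suspect,v1) | N0.N0=(dead,v1) N0.N1=(alive,v0) N0.N2=(suspect,v1)
Op 5: N1 marks N2=dead -> (dead,v1)
Op 6: gossip N2<->N1 -> N2.N0=(dead,v1) N2.N1=(alive,v0) N2.N2=(suspect,v1) | N1.N0=(dead,v1) N1.N1=(alive,v0) N1.N2=(dead,v1)
Op 7: N0 marks N0=dead -> (dead,v2)
Op 8: gossip N1<->N0 -> N1.N0=(dead,v2) N1.N1=(alive,v0) N1.N2=(dead,v1) | N0.N0=(dead,v2) N0.N1=(alive,v0) N0.N2=(suspect,v1)
Op 9: gossip N2<->N1 -> N2.N0=(dead,v2) N2.N1=(alive,v0) N2.N2=(suspect,v1) | N1.N0=(dead,v2) N1.N1=(alive,v0) N1.N2=(dead,v1)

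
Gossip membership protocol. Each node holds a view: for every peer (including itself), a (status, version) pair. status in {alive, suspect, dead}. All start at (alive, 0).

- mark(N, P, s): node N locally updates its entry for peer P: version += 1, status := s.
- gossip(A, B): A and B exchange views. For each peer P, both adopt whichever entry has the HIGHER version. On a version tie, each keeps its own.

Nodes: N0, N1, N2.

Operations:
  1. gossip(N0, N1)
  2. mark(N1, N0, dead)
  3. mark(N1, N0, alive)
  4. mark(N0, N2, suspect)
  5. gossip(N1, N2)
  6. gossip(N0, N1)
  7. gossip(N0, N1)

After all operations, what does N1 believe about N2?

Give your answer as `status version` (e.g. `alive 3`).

Answer: suspect 1

Derivation:
Op 1: gossip N0<->N1 -> N0.N0=(alive,v0) N0.N1=(alive,v0) N0.N2=(alive,v0) | N1.N0=(alive,v0) N1.N1=(alive,v0) N1.N2=(alive,v0)
Op 2: N1 marks N0=dead -> (dead,v1)
Op 3: N1 marks N0=alive -> (alive,v2)
Op 4: N0 marks N2=suspect -> (suspect,v1)
Op 5: gossip N1<->N2 -> N1.N0=(alive,v2) N1.N1=(alive,v0) N1.N2=(alive,v0) | N2.N0=(alive,v2) N2.N1=(alive,v0) N2.N2=(alive,v0)
Op 6: gossip N0<->N1 -> N0.N0=(alive,v2) N0.N1=(alive,v0) N0.N2=(suspect,v1) | N1.N0=(alive,v2) N1.N1=(alive,v0) N1.N2=(suspect,v1)
Op 7: gossip N0<->N1 -> N0.N0=(alive,v2) N0.N1=(alive,v0) N0.N2=(suspect,v1) | N1.N0=(alive,v2) N1.N1=(alive,v0) N1.N2=(suspect,v1)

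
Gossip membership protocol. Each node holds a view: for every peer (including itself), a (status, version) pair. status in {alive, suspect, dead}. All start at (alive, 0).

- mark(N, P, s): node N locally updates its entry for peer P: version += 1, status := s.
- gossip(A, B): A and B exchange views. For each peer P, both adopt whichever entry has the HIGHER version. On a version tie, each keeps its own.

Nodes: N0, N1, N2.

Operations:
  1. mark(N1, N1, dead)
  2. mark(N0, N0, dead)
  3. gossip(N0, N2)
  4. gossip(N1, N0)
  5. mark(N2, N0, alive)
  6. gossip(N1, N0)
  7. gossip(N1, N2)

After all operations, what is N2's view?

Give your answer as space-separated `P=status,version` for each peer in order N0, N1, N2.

Answer: N0=alive,2 N1=dead,1 N2=alive,0

Derivation:
Op 1: N1 marks N1=dead -> (dead,v1)
Op 2: N0 marks N0=dead -> (dead,v1)
Op 3: gossip N0<->N2 -> N0.N0=(dead,v1) N0.N1=(alive,v0) N0.N2=(alive,v0) | N2.N0=(dead,v1) N2.N1=(alive,v0) N2.N2=(alive,v0)
Op 4: gossip N1<->N0 -> N1.N0=(dead,v1) N1.N1=(dead,v1) N1.N2=(alive,v0) | N0.N0=(dead,v1) N0.N1=(dead,v1) N0.N2=(alive,v0)
Op 5: N2 marks N0=alive -> (alive,v2)
Op 6: gossip N1<->N0 -> N1.N0=(dead,v1) N1.N1=(dead,v1) N1.N2=(alive,v0) | N0.N0=(dead,v1) N0.N1=(dead,v1) N0.N2=(alive,v0)
Op 7: gossip N1<->N2 -> N1.N0=(alive,v2) N1.N1=(dead,v1) N1.N2=(alive,v0) | N2.N0=(alive,v2) N2.N1=(dead,v1) N2.N2=(alive,v0)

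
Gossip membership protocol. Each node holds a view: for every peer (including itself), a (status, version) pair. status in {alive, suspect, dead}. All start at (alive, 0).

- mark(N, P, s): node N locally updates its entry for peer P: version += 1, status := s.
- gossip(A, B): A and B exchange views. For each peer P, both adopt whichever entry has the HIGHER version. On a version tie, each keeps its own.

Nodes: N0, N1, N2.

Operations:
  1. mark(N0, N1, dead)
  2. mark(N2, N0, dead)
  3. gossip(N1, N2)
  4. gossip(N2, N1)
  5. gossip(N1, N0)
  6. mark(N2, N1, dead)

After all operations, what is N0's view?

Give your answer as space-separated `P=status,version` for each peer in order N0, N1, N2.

Answer: N0=dead,1 N1=dead,1 N2=alive,0

Derivation:
Op 1: N0 marks N1=dead -> (dead,v1)
Op 2: N2 marks N0=dead -> (dead,v1)
Op 3: gossip N1<->N2 -> N1.N0=(dead,v1) N1.N1=(alive,v0) N1.N2=(alive,v0) | N2.N0=(dead,v1) N2.N1=(alive,v0) N2.N2=(alive,v0)
Op 4: gossip N2<->N1 -> N2.N0=(dead,v1) N2.N1=(alive,v0) N2.N2=(alive,v0) | N1.N0=(dead,v1) N1.N1=(alive,v0) N1.N2=(alive,v0)
Op 5: gossip N1<->N0 -> N1.N0=(dead,v1) N1.N1=(dead,v1) N1.N2=(alive,v0) | N0.N0=(dead,v1) N0.N1=(dead,v1) N0.N2=(alive,v0)
Op 6: N2 marks N1=dead -> (dead,v1)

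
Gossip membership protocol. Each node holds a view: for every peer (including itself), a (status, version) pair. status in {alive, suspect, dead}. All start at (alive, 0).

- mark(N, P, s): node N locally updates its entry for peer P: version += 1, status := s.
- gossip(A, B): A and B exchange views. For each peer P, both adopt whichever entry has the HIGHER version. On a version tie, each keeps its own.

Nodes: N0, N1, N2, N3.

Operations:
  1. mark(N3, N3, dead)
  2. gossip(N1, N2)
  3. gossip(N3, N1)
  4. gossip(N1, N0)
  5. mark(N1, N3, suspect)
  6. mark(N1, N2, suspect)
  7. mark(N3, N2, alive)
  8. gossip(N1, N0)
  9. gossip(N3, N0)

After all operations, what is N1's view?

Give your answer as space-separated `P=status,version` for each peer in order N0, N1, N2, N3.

Op 1: N3 marks N3=dead -> (dead,v1)
Op 2: gossip N1<->N2 -> N1.N0=(alive,v0) N1.N1=(alive,v0) N1.N2=(alive,v0) N1.N3=(alive,v0) | N2.N0=(alive,v0) N2.N1=(alive,v0) N2.N2=(alive,v0) N2.N3=(alive,v0)
Op 3: gossip N3<->N1 -> N3.N0=(alive,v0) N3.N1=(alive,v0) N3.N2=(alive,v0) N3.N3=(dead,v1) | N1.N0=(alive,v0) N1.N1=(alive,v0) N1.N2=(alive,v0) N1.N3=(dead,v1)
Op 4: gossip N1<->N0 -> N1.N0=(alive,v0) N1.N1=(alive,v0) N1.N2=(alive,v0) N1.N3=(dead,v1) | N0.N0=(alive,v0) N0.N1=(alive,v0) N0.N2=(alive,v0) N0.N3=(dead,v1)
Op 5: N1 marks N3=suspect -> (suspect,v2)
Op 6: N1 marks N2=suspect -> (suspect,v1)
Op 7: N3 marks N2=alive -> (alive,v1)
Op 8: gossip N1<->N0 -> N1.N0=(alive,v0) N1.N1=(alive,v0) N1.N2=(suspect,v1) N1.N3=(suspect,v2) | N0.N0=(alive,v0) N0.N1=(alive,v0) N0.N2=(suspect,v1) N0.N3=(suspect,v2)
Op 9: gossip N3<->N0 -> N3.N0=(alive,v0) N3.N1=(alive,v0) N3.N2=(alive,v1) N3.N3=(suspect,v2) | N0.N0=(alive,v0) N0.N1=(alive,v0) N0.N2=(suspect,v1) N0.N3=(suspect,v2)

Answer: N0=alive,0 N1=alive,0 N2=suspect,1 N3=suspect,2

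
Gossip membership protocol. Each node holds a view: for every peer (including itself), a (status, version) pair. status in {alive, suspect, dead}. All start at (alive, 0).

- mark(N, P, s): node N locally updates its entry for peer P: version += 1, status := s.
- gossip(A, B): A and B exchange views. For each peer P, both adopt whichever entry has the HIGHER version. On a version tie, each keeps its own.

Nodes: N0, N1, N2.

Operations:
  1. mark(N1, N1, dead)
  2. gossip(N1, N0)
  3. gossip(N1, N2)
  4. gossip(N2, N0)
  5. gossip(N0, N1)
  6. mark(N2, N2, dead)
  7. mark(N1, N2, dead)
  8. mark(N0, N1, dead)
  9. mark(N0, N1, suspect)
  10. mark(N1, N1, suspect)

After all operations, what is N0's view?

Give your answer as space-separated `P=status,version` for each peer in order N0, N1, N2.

Op 1: N1 marks N1=dead -> (dead,v1)
Op 2: gossip N1<->N0 -> N1.N0=(alive,v0) N1.N1=(dead,v1) N1.N2=(alive,v0) | N0.N0=(alive,v0) N0.N1=(dead,v1) N0.N2=(alive,v0)
Op 3: gossip N1<->N2 -> N1.N0=(alive,v0) N1.N1=(dead,v1) N1.N2=(alive,v0) | N2.N0=(alive,v0) N2.N1=(dead,v1) N2.N2=(alive,v0)
Op 4: gossip N2<->N0 -> N2.N0=(alive,v0) N2.N1=(dead,v1) N2.N2=(alive,v0) | N0.N0=(alive,v0) N0.N1=(dead,v1) N0.N2=(alive,v0)
Op 5: gossip N0<->N1 -> N0.N0=(alive,v0) N0.N1=(dead,v1) N0.N2=(alive,v0) | N1.N0=(alive,v0) N1.N1=(dead,v1) N1.N2=(alive,v0)
Op 6: N2 marks N2=dead -> (dead,v1)
Op 7: N1 marks N2=dead -> (dead,v1)
Op 8: N0 marks N1=dead -> (dead,v2)
Op 9: N0 marks N1=suspect -> (suspect,v3)
Op 10: N1 marks N1=suspect -> (suspect,v2)

Answer: N0=alive,0 N1=suspect,3 N2=alive,0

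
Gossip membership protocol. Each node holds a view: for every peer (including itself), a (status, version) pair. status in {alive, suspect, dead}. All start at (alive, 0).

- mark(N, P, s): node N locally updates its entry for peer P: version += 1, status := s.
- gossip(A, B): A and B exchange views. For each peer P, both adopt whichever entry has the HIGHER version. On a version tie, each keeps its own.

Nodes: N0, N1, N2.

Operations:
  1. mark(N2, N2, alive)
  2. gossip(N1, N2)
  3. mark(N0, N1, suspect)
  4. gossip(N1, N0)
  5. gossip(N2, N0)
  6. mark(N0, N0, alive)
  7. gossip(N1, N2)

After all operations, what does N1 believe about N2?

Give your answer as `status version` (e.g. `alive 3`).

Op 1: N2 marks N2=alive -> (alive,v1)
Op 2: gossip N1<->N2 -> N1.N0=(alive,v0) N1.N1=(alive,v0) N1.N2=(alive,v1) | N2.N0=(alive,v0) N2.N1=(alive,v0) N2.N2=(alive,v1)
Op 3: N0 marks N1=suspect -> (suspect,v1)
Op 4: gossip N1<->N0 -> N1.N0=(alive,v0) N1.N1=(suspect,v1) N1.N2=(alive,v1) | N0.N0=(alive,v0) N0.N1=(suspect,v1) N0.N2=(alive,v1)
Op 5: gossip N2<->N0 -> N2.N0=(alive,v0) N2.N1=(suspect,v1) N2.N2=(alive,v1) | N0.N0=(alive,v0) N0.N1=(suspect,v1) N0.N2=(alive,v1)
Op 6: N0 marks N0=alive -> (alive,v1)
Op 7: gossip N1<->N2 -> N1.N0=(alive,v0) N1.N1=(suspect,v1) N1.N2=(alive,v1) | N2.N0=(alive,v0) N2.N1=(suspect,v1) N2.N2=(alive,v1)

Answer: alive 1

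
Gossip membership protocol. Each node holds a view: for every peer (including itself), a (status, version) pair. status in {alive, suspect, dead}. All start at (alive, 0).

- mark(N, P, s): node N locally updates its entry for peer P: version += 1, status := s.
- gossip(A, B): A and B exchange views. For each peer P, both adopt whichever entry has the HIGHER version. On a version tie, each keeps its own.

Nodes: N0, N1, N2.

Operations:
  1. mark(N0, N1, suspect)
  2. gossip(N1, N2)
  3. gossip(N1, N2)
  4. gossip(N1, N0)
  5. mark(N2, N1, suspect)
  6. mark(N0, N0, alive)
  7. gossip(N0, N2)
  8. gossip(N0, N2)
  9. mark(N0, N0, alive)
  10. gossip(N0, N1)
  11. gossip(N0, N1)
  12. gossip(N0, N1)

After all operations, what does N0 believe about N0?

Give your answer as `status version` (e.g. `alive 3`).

Answer: alive 2

Derivation:
Op 1: N0 marks N1=suspect -> (suspect,v1)
Op 2: gossip N1<->N2 -> N1.N0=(alive,v0) N1.N1=(alive,v0) N1.N2=(alive,v0) | N2.N0=(alive,v0) N2.N1=(alive,v0) N2.N2=(alive,v0)
Op 3: gossip N1<->N2 -> N1.N0=(alive,v0) N1.N1=(alive,v0) N1.N2=(alive,v0) | N2.N0=(alive,v0) N2.N1=(alive,v0) N2.N2=(alive,v0)
Op 4: gossip N1<->N0 -> N1.N0=(alive,v0) N1.N1=(suspect,v1) N1.N2=(alive,v0) | N0.N0=(alive,v0) N0.N1=(suspect,v1) N0.N2=(alive,v0)
Op 5: N2 marks N1=suspect -> (suspect,v1)
Op 6: N0 marks N0=alive -> (alive,v1)
Op 7: gossip N0<->N2 -> N0.N0=(alive,v1) N0.N1=(suspect,v1) N0.N2=(alive,v0) | N2.N0=(alive,v1) N2.N1=(suspect,v1) N2.N2=(alive,v0)
Op 8: gossip N0<->N2 -> N0.N0=(alive,v1) N0.N1=(suspect,v1) N0.N2=(alive,v0) | N2.N0=(alive,v1) N2.N1=(suspect,v1) N2.N2=(alive,v0)
Op 9: N0 marks N0=alive -> (alive,v2)
Op 10: gossip N0<->N1 -> N0.N0=(alive,v2) N0.N1=(suspect,v1) N0.N2=(alive,v0) | N1.N0=(alive,v2) N1.N1=(suspect,v1) N1.N2=(alive,v0)
Op 11: gossip N0<->N1 -> N0.N0=(alive,v2) N0.N1=(suspect,v1) N0.N2=(alive,v0) | N1.N0=(alive,v2) N1.N1=(suspect,v1) N1.N2=(alive,v0)
Op 12: gossip N0<->N1 -> N0.N0=(alive,v2) N0.N1=(suspect,v1) N0.N2=(alive,v0) | N1.N0=(alive,v2) N1.N1=(suspect,v1) N1.N2=(alive,v0)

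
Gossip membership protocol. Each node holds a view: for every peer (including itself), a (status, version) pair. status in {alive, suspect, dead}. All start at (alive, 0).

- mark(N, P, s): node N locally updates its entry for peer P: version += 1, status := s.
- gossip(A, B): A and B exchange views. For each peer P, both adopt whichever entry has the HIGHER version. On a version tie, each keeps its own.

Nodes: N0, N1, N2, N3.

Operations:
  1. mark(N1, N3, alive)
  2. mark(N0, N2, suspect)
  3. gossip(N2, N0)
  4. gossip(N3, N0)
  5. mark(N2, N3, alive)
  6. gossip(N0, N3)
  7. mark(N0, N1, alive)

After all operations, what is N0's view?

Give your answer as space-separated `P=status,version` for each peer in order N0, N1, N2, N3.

Op 1: N1 marks N3=alive -> (alive,v1)
Op 2: N0 marks N2=suspect -> (suspect,v1)
Op 3: gossip N2<->N0 -> N2.N0=(alive,v0) N2.N1=(alive,v0) N2.N2=(suspect,v1) N2.N3=(alive,v0) | N0.N0=(alive,v0) N0.N1=(alive,v0) N0.N2=(suspect,v1) N0.N3=(alive,v0)
Op 4: gossip N3<->N0 -> N3.N0=(alive,v0) N3.N1=(alive,v0) N3.N2=(suspect,v1) N3.N3=(alive,v0) | N0.N0=(alive,v0) N0.N1=(alive,v0) N0.N2=(suspect,v1) N0.N3=(alive,v0)
Op 5: N2 marks N3=alive -> (alive,v1)
Op 6: gossip N0<->N3 -> N0.N0=(alive,v0) N0.N1=(alive,v0) N0.N2=(suspect,v1) N0.N3=(alive,v0) | N3.N0=(alive,v0) N3.N1=(alive,v0) N3.N2=(suspect,v1) N3.N3=(alive,v0)
Op 7: N0 marks N1=alive -> (alive,v1)

Answer: N0=alive,0 N1=alive,1 N2=suspect,1 N3=alive,0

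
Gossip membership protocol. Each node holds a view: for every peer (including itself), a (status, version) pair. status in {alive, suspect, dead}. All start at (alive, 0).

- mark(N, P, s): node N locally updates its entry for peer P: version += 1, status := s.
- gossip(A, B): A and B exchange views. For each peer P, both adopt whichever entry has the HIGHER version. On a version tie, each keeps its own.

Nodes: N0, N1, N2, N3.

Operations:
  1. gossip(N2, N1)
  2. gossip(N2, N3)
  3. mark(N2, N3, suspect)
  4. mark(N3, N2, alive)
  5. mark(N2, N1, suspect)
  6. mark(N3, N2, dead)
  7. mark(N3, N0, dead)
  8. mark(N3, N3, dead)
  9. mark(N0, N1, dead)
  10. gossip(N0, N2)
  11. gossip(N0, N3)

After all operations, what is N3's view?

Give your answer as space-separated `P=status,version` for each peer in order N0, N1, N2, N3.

Answer: N0=dead,1 N1=dead,1 N2=dead,2 N3=dead,1

Derivation:
Op 1: gossip N2<->N1 -> N2.N0=(alive,v0) N2.N1=(alive,v0) N2.N2=(alive,v0) N2.N3=(alive,v0) | N1.N0=(alive,v0) N1.N1=(alive,v0) N1.N2=(alive,v0) N1.N3=(alive,v0)
Op 2: gossip N2<->N3 -> N2.N0=(alive,v0) N2.N1=(alive,v0) N2.N2=(alive,v0) N2.N3=(alive,v0) | N3.N0=(alive,v0) N3.N1=(alive,v0) N3.N2=(alive,v0) N3.N3=(alive,v0)
Op 3: N2 marks N3=suspect -> (suspect,v1)
Op 4: N3 marks N2=alive -> (alive,v1)
Op 5: N2 marks N1=suspect -> (suspect,v1)
Op 6: N3 marks N2=dead -> (dead,v2)
Op 7: N3 marks N0=dead -> (dead,v1)
Op 8: N3 marks N3=dead -> (dead,v1)
Op 9: N0 marks N1=dead -> (dead,v1)
Op 10: gossip N0<->N2 -> N0.N0=(alive,v0) N0.N1=(dead,v1) N0.N2=(alive,v0) N0.N3=(suspect,v1) | N2.N0=(alive,v0) N2.N1=(suspect,v1) N2.N2=(alive,v0) N2.N3=(suspect,v1)
Op 11: gossip N0<->N3 -> N0.N0=(dead,v1) N0.N1=(dead,v1) N0.N2=(dead,v2) N0.N3=(suspect,v1) | N3.N0=(dead,v1) N3.N1=(dead,v1) N3.N2=(dead,v2) N3.N3=(dead,v1)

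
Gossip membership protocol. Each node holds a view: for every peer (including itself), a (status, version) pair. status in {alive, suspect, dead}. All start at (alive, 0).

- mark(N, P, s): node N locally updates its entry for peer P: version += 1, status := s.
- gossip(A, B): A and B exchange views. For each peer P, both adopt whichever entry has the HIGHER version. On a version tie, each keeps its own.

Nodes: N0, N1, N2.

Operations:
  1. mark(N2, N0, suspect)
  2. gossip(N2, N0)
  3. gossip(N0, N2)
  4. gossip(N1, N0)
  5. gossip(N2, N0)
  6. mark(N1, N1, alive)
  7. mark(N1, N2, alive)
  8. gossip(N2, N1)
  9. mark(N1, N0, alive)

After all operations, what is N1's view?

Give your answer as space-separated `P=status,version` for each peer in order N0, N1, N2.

Answer: N0=alive,2 N1=alive,1 N2=alive,1

Derivation:
Op 1: N2 marks N0=suspect -> (suspect,v1)
Op 2: gossip N2<->N0 -> N2.N0=(suspect,v1) N2.N1=(alive,v0) N2.N2=(alive,v0) | N0.N0=(suspect,v1) N0.N1=(alive,v0) N0.N2=(alive,v0)
Op 3: gossip N0<->N2 -> N0.N0=(suspect,v1) N0.N1=(alive,v0) N0.N2=(alive,v0) | N2.N0=(suspect,v1) N2.N1=(alive,v0) N2.N2=(alive,v0)
Op 4: gossip N1<->N0 -> N1.N0=(suspect,v1) N1.N1=(alive,v0) N1.N2=(alive,v0) | N0.N0=(suspect,v1) N0.N1=(alive,v0) N0.N2=(alive,v0)
Op 5: gossip N2<->N0 -> N2.N0=(suspect,v1) N2.N1=(alive,v0) N2.N2=(alive,v0) | N0.N0=(suspect,v1) N0.N1=(alive,v0) N0.N2=(alive,v0)
Op 6: N1 marks N1=alive -> (alive,v1)
Op 7: N1 marks N2=alive -> (alive,v1)
Op 8: gossip N2<->N1 -> N2.N0=(suspect,v1) N2.N1=(alive,v1) N2.N2=(alive,v1) | N1.N0=(suspect,v1) N1.N1=(alive,v1) N1.N2=(alive,v1)
Op 9: N1 marks N0=alive -> (alive,v2)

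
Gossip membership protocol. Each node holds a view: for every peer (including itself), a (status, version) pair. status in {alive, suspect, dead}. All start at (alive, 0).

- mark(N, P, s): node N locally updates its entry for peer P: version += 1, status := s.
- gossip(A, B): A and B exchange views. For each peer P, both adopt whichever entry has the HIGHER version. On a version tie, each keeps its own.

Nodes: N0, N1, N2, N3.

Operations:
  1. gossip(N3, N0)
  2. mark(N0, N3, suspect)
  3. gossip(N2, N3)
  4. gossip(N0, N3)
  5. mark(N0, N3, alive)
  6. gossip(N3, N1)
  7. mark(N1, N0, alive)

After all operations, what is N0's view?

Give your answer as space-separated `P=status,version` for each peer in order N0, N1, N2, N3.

Answer: N0=alive,0 N1=alive,0 N2=alive,0 N3=alive,2

Derivation:
Op 1: gossip N3<->N0 -> N3.N0=(alive,v0) N3.N1=(alive,v0) N3.N2=(alive,v0) N3.N3=(alive,v0) | N0.N0=(alive,v0) N0.N1=(alive,v0) N0.N2=(alive,v0) N0.N3=(alive,v0)
Op 2: N0 marks N3=suspect -> (suspect,v1)
Op 3: gossip N2<->N3 -> N2.N0=(alive,v0) N2.N1=(alive,v0) N2.N2=(alive,v0) N2.N3=(alive,v0) | N3.N0=(alive,v0) N3.N1=(alive,v0) N3.N2=(alive,v0) N3.N3=(alive,v0)
Op 4: gossip N0<->N3 -> N0.N0=(alive,v0) N0.N1=(alive,v0) N0.N2=(alive,v0) N0.N3=(suspect,v1) | N3.N0=(alive,v0) N3.N1=(alive,v0) N3.N2=(alive,v0) N3.N3=(suspect,v1)
Op 5: N0 marks N3=alive -> (alive,v2)
Op 6: gossip N3<->N1 -> N3.N0=(alive,v0) N3.N1=(alive,v0) N3.N2=(alive,v0) N3.N3=(suspect,v1) | N1.N0=(alive,v0) N1.N1=(alive,v0) N1.N2=(alive,v0) N1.N3=(suspect,v1)
Op 7: N1 marks N0=alive -> (alive,v1)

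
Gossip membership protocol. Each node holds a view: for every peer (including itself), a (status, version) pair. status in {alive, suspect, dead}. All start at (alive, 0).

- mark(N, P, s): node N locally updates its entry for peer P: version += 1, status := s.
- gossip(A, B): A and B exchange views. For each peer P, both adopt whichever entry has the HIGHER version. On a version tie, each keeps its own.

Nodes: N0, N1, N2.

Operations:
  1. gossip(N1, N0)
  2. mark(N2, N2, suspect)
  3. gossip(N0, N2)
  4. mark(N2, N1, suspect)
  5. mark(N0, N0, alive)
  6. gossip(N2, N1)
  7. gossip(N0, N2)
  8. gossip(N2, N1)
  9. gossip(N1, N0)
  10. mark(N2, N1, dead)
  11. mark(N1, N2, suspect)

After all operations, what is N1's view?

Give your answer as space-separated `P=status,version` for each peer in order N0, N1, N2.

Answer: N0=alive,1 N1=suspect,1 N2=suspect,2

Derivation:
Op 1: gossip N1<->N0 -> N1.N0=(alive,v0) N1.N1=(alive,v0) N1.N2=(alive,v0) | N0.N0=(alive,v0) N0.N1=(alive,v0) N0.N2=(alive,v0)
Op 2: N2 marks N2=suspect -> (suspect,v1)
Op 3: gossip N0<->N2 -> N0.N0=(alive,v0) N0.N1=(alive,v0) N0.N2=(suspect,v1) | N2.N0=(alive,v0) N2.N1=(alive,v0) N2.N2=(suspect,v1)
Op 4: N2 marks N1=suspect -> (suspect,v1)
Op 5: N0 marks N0=alive -> (alive,v1)
Op 6: gossip N2<->N1 -> N2.N0=(alive,v0) N2.N1=(suspect,v1) N2.N2=(suspect,v1) | N1.N0=(alive,v0) N1.N1=(suspect,v1) N1.N2=(suspect,v1)
Op 7: gossip N0<->N2 -> N0.N0=(alive,v1) N0.N1=(suspect,v1) N0.N2=(suspect,v1) | N2.N0=(alive,v1) N2.N1=(suspect,v1) N2.N2=(suspect,v1)
Op 8: gossip N2<->N1 -> N2.N0=(alive,v1) N2.N1=(suspect,v1) N2.N2=(suspect,v1) | N1.N0=(alive,v1) N1.N1=(suspect,v1) N1.N2=(suspect,v1)
Op 9: gossip N1<->N0 -> N1.N0=(alive,v1) N1.N1=(suspect,v1) N1.N2=(suspect,v1) | N0.N0=(alive,v1) N0.N1=(suspect,v1) N0.N2=(suspect,v1)
Op 10: N2 marks N1=dead -> (dead,v2)
Op 11: N1 marks N2=suspect -> (suspect,v2)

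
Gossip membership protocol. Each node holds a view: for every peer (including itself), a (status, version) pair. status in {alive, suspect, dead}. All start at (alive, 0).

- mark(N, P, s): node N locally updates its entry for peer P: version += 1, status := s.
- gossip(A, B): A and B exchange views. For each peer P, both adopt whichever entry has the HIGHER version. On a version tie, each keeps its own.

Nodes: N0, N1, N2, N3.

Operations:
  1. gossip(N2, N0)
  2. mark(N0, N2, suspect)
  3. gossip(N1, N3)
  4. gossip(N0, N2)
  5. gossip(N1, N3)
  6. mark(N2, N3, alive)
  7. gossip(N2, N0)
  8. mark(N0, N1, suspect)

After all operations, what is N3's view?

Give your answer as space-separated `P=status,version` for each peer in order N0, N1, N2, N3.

Op 1: gossip N2<->N0 -> N2.N0=(alive,v0) N2.N1=(alive,v0) N2.N2=(alive,v0) N2.N3=(alive,v0) | N0.N0=(alive,v0) N0.N1=(alive,v0) N0.N2=(alive,v0) N0.N3=(alive,v0)
Op 2: N0 marks N2=suspect -> (suspect,v1)
Op 3: gossip N1<->N3 -> N1.N0=(alive,v0) N1.N1=(alive,v0) N1.N2=(alive,v0) N1.N3=(alive,v0) | N3.N0=(alive,v0) N3.N1=(alive,v0) N3.N2=(alive,v0) N3.N3=(alive,v0)
Op 4: gossip N0<->N2 -> N0.N0=(alive,v0) N0.N1=(alive,v0) N0.N2=(suspect,v1) N0.N3=(alive,v0) | N2.N0=(alive,v0) N2.N1=(alive,v0) N2.N2=(suspect,v1) N2.N3=(alive,v0)
Op 5: gossip N1<->N3 -> N1.N0=(alive,v0) N1.N1=(alive,v0) N1.N2=(alive,v0) N1.N3=(alive,v0) | N3.N0=(alive,v0) N3.N1=(alive,v0) N3.N2=(alive,v0) N3.N3=(alive,v0)
Op 6: N2 marks N3=alive -> (alive,v1)
Op 7: gossip N2<->N0 -> N2.N0=(alive,v0) N2.N1=(alive,v0) N2.N2=(suspect,v1) N2.N3=(alive,v1) | N0.N0=(alive,v0) N0.N1=(alive,v0) N0.N2=(suspect,v1) N0.N3=(alive,v1)
Op 8: N0 marks N1=suspect -> (suspect,v1)

Answer: N0=alive,0 N1=alive,0 N2=alive,0 N3=alive,0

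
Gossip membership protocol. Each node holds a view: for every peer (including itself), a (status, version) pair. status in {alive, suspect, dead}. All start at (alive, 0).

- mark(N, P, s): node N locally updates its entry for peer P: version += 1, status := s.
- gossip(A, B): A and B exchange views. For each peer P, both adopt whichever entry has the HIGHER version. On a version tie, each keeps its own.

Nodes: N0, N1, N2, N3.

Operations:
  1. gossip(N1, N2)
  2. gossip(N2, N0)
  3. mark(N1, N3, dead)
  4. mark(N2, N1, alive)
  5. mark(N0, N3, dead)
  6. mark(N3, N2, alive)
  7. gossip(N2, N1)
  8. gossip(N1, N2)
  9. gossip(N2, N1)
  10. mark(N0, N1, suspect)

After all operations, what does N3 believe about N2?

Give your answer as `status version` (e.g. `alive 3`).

Answer: alive 1

Derivation:
Op 1: gossip N1<->N2 -> N1.N0=(alive,v0) N1.N1=(alive,v0) N1.N2=(alive,v0) N1.N3=(alive,v0) | N2.N0=(alive,v0) N2.N1=(alive,v0) N2.N2=(alive,v0) N2.N3=(alive,v0)
Op 2: gossip N2<->N0 -> N2.N0=(alive,v0) N2.N1=(alive,v0) N2.N2=(alive,v0) N2.N3=(alive,v0) | N0.N0=(alive,v0) N0.N1=(alive,v0) N0.N2=(alive,v0) N0.N3=(alive,v0)
Op 3: N1 marks N3=dead -> (dead,v1)
Op 4: N2 marks N1=alive -> (alive,v1)
Op 5: N0 marks N3=dead -> (dead,v1)
Op 6: N3 marks N2=alive -> (alive,v1)
Op 7: gossip N2<->N1 -> N2.N0=(alive,v0) N2.N1=(alive,v1) N2.N2=(alive,v0) N2.N3=(dead,v1) | N1.N0=(alive,v0) N1.N1=(alive,v1) N1.N2=(alive,v0) N1.N3=(dead,v1)
Op 8: gossip N1<->N2 -> N1.N0=(alive,v0) N1.N1=(alive,v1) N1.N2=(alive,v0) N1.N3=(dead,v1) | N2.N0=(alive,v0) N2.N1=(alive,v1) N2.N2=(alive,v0) N2.N3=(dead,v1)
Op 9: gossip N2<->N1 -> N2.N0=(alive,v0) N2.N1=(alive,v1) N2.N2=(alive,v0) N2.N3=(dead,v1) | N1.N0=(alive,v0) N1.N1=(alive,v1) N1.N2=(alive,v0) N1.N3=(dead,v1)
Op 10: N0 marks N1=suspect -> (suspect,v1)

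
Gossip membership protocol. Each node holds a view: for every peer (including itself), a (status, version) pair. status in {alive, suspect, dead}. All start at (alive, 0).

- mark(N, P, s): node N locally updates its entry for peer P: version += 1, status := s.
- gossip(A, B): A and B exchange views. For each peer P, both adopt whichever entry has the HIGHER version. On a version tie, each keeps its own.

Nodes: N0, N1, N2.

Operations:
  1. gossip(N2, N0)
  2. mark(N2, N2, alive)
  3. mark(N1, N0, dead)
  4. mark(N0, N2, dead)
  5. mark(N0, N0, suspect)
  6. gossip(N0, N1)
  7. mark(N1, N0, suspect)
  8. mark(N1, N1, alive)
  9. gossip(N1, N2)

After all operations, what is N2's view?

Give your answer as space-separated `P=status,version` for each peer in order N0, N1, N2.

Op 1: gossip N2<->N0 -> N2.N0=(alive,v0) N2.N1=(alive,v0) N2.N2=(alive,v0) | N0.N0=(alive,v0) N0.N1=(alive,v0) N0.N2=(alive,v0)
Op 2: N2 marks N2=alive -> (alive,v1)
Op 3: N1 marks N0=dead -> (dead,v1)
Op 4: N0 marks N2=dead -> (dead,v1)
Op 5: N0 marks N0=suspect -> (suspect,v1)
Op 6: gossip N0<->N1 -> N0.N0=(suspect,v1) N0.N1=(alive,v0) N0.N2=(dead,v1) | N1.N0=(dead,v1) N1.N1=(alive,v0) N1.N2=(dead,v1)
Op 7: N1 marks N0=suspect -> (suspect,v2)
Op 8: N1 marks N1=alive -> (alive,v1)
Op 9: gossip N1<->N2 -> N1.N0=(suspect,v2) N1.N1=(alive,v1) N1.N2=(dead,v1) | N2.N0=(suspect,v2) N2.N1=(alive,v1) N2.N2=(alive,v1)

Answer: N0=suspect,2 N1=alive,1 N2=alive,1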